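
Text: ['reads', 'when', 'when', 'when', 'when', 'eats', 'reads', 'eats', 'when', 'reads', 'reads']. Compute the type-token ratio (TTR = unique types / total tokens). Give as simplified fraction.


Tokens: 11
Unique types: ('eats', 'reads', 'when') = 3
TTR = 3/11
Already in lowest terms.

3/11


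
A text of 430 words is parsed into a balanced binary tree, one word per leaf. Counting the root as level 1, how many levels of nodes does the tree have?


In a balanced binary tree with n leaves the deepest leaf is ceil(log2(n)) edges below the root,
so counting node levels inclusive of root and leaves gives ceil(log2(n)) + 1 levels.
log2(430) = 8.7482
ceil(8.7482) = 9
levels = 9 + 1 = 10

10


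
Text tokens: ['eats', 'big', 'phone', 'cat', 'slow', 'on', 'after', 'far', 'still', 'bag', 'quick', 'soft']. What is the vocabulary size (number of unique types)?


Listing all tokens and tracking unique types:
  Token 1: 'eats' -> NEW (unique so far: 1)
  Token 2: 'big' -> NEW (unique so far: 2)
  Token 3: 'phone' -> NEW (unique so far: 3)
  Token 4: 'cat' -> NEW (unique so far: 4)
  Token 5: 'slow' -> NEW (unique so far: 5)
  Token 6: 'on' -> NEW (unique so far: 6)
  Token 7: 'after' -> NEW (unique so far: 7)
  Token 8: 'far' -> NEW (unique so far: 8)
  Token 9: 'still' -> NEW (unique so far: 9)
  Token 10: 'bag' -> NEW (unique so far: 10)
  Token 11: 'quick' -> NEW (unique so far: 11)
  Token 12: 'soft' -> NEW (unique so far: 12)
Unique types: ('after', 'bag', 'big', 'cat', 'eats', 'far', 'on', 'phone', 'quick', 'slow', 'soft', 'still')
Vocabulary size: 12

12


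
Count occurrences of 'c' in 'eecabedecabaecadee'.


Scanning 'eecabedecabaecadee' for 'c':
  Position 2: 'c' -> MATCH (count: 1)
  Position 8: 'c' -> MATCH (count: 2)
  Position 13: 'c' -> MATCH (count: 3)
Total occurrences of 'c': 3

3


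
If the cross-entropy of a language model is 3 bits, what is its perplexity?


Perplexity formula: PP = 2^H
H = 3
PP = 2^3
Steps: 2^1 = 2, 2^2 = 4, 2^3 = 8
PP = 8

8


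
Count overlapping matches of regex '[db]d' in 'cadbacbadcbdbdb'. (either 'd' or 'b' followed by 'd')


Pattern: [db]d means either 'd' or 'b' followed by 'd'.
Scanning 'cadbacbadcbdbdb' position-by-position:
  Pos 0: window 'ca' -> no
  Pos 1: window 'ad' -> no
  Pos 2: window 'db' -> no
  Pos 3: window 'ba' -> no
  Pos 4: window 'ac' -> no
  Pos 5: window 'cb' -> no
  Pos 6: window 'ba' -> no
  Pos 7: window 'ad' -> no
  Pos 8: window 'dc' -> no
  Pos 9: window 'cb' -> no
  Pos 10: window 'bd' -> MATCH
  Pos 11: window 'db' -> no
  Pos 12: window 'bd' -> MATCH
  Pos 13: window 'db' -> no
  Pos 14: window 'b' -> no
Total matches: 2

2


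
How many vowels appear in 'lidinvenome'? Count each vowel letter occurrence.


Scanning each character of 'lidinvenome':
  Position 1: 'l' -> consonant (running count: 0)
  Position 2: 'i' -> vowel (running count: 1)
  Position 3: 'd' -> consonant (running count: 1)
  Position 4: 'i' -> vowel (running count: 2)
  Position 5: 'n' -> consonant (running count: 2)
  Position 6: 'v' -> consonant (running count: 2)
  Position 7: 'e' -> vowel (running count: 3)
  Position 8: 'n' -> consonant (running count: 3)
  Position 9: 'o' -> vowel (running count: 4)
  Position 10: 'm' -> consonant (running count: 4)
  Position 11: 'e' -> vowel (running count: 5)
Total vowels: 5

5


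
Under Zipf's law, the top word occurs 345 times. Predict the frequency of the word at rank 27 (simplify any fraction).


Zipf's law: freq(rank) = f1 / rank
f1 = 345, rank = 27
freq = 345 / 27
GCD(345, 27) = 3
Simplified: 115/9

115/9


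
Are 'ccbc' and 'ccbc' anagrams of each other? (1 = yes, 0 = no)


Sort characters of 'ccbc': 'bccc'
Sort characters of 'ccbc': 'bccc'
Sorted forms match -> they ARE anagrams
Result: 1

1


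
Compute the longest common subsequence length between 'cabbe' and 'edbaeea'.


DP table for LCS of 'cabbe' and 'edbaeea':
       e  d  b  a  e  e  a
    0  0  0  0  0  0  0  0
  c 0  0  0  0  0  0  0  0
  a 0  0  0  0  1  1  1  1
  b 0  0  0  1  1  1  1  1
  b 0  0  0  1  1  1  1  1
  e 0  1  1  1  1  2  2  2
LCS: 'ae'
LCS length = 2

2


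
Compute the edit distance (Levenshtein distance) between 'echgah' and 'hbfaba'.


Building DP table for s1='echgah' (len 6) and s2='hbfaba' (len 6):
       h  b  f  a  b  a
    0  1  2  3  4  5  6
  e 1  1  2  3  4  5  6
  c 2  2  2  3  4  5  6
  h 3  2  3  3  4  5  6
  g 4  3  3  4  4  5  6
  a 5  4  4  4  4  5  5
  h 6  5  5  5  5  5  6
Edit distance = dp[6][6] = 6

6


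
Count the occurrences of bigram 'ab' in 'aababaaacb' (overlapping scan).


Scanning 'aababaaacb' for bigram 'ab':
  Position 0: 'aa' -> no
  Position 1: 'ab' -> MATCH
  Position 2: 'ba' -> no
  Position 3: 'ab' -> MATCH
  Position 4: 'ba' -> no
  Position 5: 'aa' -> no
  Position 6: 'aa' -> no
  Position 7: 'ac' -> no
  Position 8: 'cb' -> no
Total matches: 2

2


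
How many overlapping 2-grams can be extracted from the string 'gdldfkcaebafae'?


String 'gdldfkcaebafae' has length L = 14.
Number of overlapping n-grams = L - n + 1
Substituting: 14 - 2 + 1 = 13

13


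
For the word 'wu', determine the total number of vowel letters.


Scanning each character of 'wu':
  Position 1: 'w' -> consonant (running count: 0)
  Position 2: 'u' -> vowel (running count: 1)
Total vowels: 1

1


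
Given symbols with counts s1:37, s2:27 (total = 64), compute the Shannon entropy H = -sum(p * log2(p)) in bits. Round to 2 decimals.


Computing entropy H = -sum(p_i * log2(p_i)):
  s1: p = 37/64 = 0.5781, -p*log2(p) = 0.4570
  s2: p = 27/64 = 0.4219, -p*log2(p) = 0.5253
H = sum of terms = 0.9823
Rounded to 2 decimals: 0.98

0.98


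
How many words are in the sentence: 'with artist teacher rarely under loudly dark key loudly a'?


Counting words by splitting on spaces:
  Word 1: 'with'
  Word 2: 'artist'
  Word 3: 'teacher'
  Word 4: 'rarely'
  Word 5: 'under'
  Word 6: 'loudly'
  Word 7: 'dark'
  Word 8: 'key'
  Word 9: 'loudly'
  Word 10: 'a'
Total words: 10

10


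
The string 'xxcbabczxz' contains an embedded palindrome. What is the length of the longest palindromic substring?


Scanning 'xxcbabczxz' for palindromic substrings.
Substring at positions 2-6: 'cbabc'.
Check: reverse('cbabc') = 'cbabc' -> palindrome confirmed.
Neighbouring characters ('x' / 'z') break symmetry, so it cannot extend further.
No longer palindromic substring exists; longest length = 5

5


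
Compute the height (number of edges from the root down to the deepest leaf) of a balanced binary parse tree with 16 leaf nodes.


In a balanced binary tree with n leaves the deepest leaf is ceil(log2(n)) edges below the root.
log2(16) = 4.0000
ceil(4.0000) = 4
height (edges) = 4

4


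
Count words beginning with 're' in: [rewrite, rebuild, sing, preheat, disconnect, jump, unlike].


Checking each word for prefix 're':
  'rewrite' -> YES, starts with 're' (count: 1)
  'rebuild' -> YES, starts with 're' (count: 2)
  'sing' -> no (count: 2)
  'preheat' -> no (count: 2)
  'disconnect' -> no (count: 2)
  'jump' -> no (count: 2)
  'unlike' -> no (count: 2)
Total with prefix 're': 2

2


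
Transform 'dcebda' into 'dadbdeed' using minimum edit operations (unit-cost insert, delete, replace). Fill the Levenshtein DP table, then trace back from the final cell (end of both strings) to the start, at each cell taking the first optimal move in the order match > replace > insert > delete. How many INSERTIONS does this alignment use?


Edit distance = 5. Backtracking from cell (6, 8) with preference match > replace > insert > delete,
then listing the resulting alignment 'dcebda' -> 'dadbdeed' left to right:
  Step 1: keep 'd'
  Step 2: replace c->a
  Step 3: replace e->d
  Step 4: keep 'b'
  Step 5: keep 'd'
  Step 6: insert 'e' [insertion #1]
  Step 7: insert 'e' [insertion #2]
  Step 8: replace a->d
Total insertions: 2

2


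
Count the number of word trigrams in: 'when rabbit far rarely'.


Word trigrams from [4] words:
  Trigram 1: (when rabbit far)
  Trigram 2: (rabbit far rarely)
Total word trigrams: 4 - 2 = 2

2


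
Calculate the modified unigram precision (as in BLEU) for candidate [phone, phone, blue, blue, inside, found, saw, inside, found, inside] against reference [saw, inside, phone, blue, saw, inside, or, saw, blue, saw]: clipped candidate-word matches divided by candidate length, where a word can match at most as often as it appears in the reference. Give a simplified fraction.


Reference word counts: {'blue': 2, 'inside': 2, 'or': 1, 'phone': 1, 'saw': 4}
Checking each candidate word (with clipping):
  'phone' -> in reference (ref count 1, used 1/1) -> match (matches: 1)
  'phone' -> ref count 1 already used up (1/1) -> clipped, no match (matches: 1)
  'blue' -> in reference (ref count 2, used 1/2) -> match (matches: 2)
  'blue' -> in reference (ref count 2, used 2/2) -> match (matches: 3)
  'inside' -> in reference (ref count 2, used 1/2) -> match (matches: 4)
  'found' -> not in reference -> no match (matches: 4)
  'saw' -> in reference (ref count 4, used 1/4) -> match (matches: 5)
  'inside' -> in reference (ref count 2, used 2/2) -> match (matches: 6)
  'found' -> not in reference -> no match (matches: 6)
  'inside' -> ref count 2 already used up (2/2) -> clipped, no match (matches: 6)
Clipped matches: 6, Candidate length: 10
Precision = 6/10 = 3/5

3/5


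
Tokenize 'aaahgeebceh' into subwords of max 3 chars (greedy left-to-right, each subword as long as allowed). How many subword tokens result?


'aaahgeebceh' has 11 characters.
Chunking with max size 3:
  Chunk 1: 'aaa' (positions 0-2)
  Chunk 2: 'hge' (positions 3-5)
  Chunk 3: 'ebc' (positions 6-8)
  Chunk 4: 'eh' (positions 9-10)
Total chunks: ceil(11 / 3) = 4

4


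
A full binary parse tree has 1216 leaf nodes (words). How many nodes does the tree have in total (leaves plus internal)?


Leaf nodes (terminals): 1216
Internal nodes = n - 1 = 1216 - 1 = 1215
Total = leaves + internal = 1216 + 1215 = 2431

2431


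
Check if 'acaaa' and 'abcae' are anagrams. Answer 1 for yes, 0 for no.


Sort characters of 'acaaa': 'aaaac'
Sort characters of 'abcae': 'aabce'
Sorted forms differ -> they are NOT anagrams
Result: 0

0


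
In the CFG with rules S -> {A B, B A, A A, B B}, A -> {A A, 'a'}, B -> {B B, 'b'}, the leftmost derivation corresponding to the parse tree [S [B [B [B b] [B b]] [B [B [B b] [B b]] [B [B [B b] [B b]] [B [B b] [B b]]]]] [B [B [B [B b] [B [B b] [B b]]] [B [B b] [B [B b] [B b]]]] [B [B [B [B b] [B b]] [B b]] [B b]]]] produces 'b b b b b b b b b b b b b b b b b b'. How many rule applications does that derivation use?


Every bracketed nonterminal node [X ...] in the tree is produced by exactly one rule application.
Reading the tree off as a leftmost derivation:
  Step 1: S  =>  B B   (applied S -> B B)
  Step 2: B B  =>  B B B   (applied B -> B B)
  Step 3: B B B  =>  B B B B   (applied B -> B B)
  Step 4: B B B B  =>  b B B B   (applied B -> b)
  Step 5: b B B B  =>  b b B B   (applied B -> b)
  Step 6: b b B B  =>  b b B B B   (applied B -> B B)
  Step 7: b b B B B  =>  b b B B B B   (applied B -> B B)
  Step 8: b b B B B B  =>  b b b B B B   (applied B -> b)
  Step 9: b b b B B B  =>  b b b b B B   (applied B -> b)
  Step 10: b b b b B B  =>  b b b b B B B   (applied B -> B B)
  Step 11: b b b b B B B  =>  b b b b B B B B   (applied B -> B B)
  Step 12: b b b b B B B B  =>  b b b b b B B B   (applied B -> b)
  Step 13: b b b b b B B B  =>  b b b b b b B B   (applied B -> b)
  Step 14: b b b b b b B B  =>  b b b b b b B B B   (applied B -> B B)
  Step 15: b b b b b b B B B  =>  b b b b b b b B B   (applied B -> b)
  Step 16: b b b b b b b B B  =>  b b b b b b b b B   (applied B -> b)
  Step 17: b b b b b b b b B  =>  b b b b b b b b B B   (applied B -> B B)
  Step 18: b b b b b b b b B B  =>  b b b b b b b b B B B   (applied B -> B B)
  Step 19: b b b b b b b b B B B  =>  b b b b b b b b B B B B   (applied B -> B B)
  Step 20: b b b b b b b b B B B B  =>  b b b b b b b b b B B B   (applied B -> b)
  Step 21: b b b b b b b b b B B B  =>  b b b b b b b b b B B B B   (applied B -> B B)
  Step 22: b b b b b b b b b B B B B  =>  b b b b b b b b b b B B B   (applied B -> b)
  Step 23: b b b b b b b b b b B B B  =>  b b b b b b b b b b b B B   (applied B -> b)
  Step 24: b b b b b b b b b b b B B  =>  b b b b b b b b b b b B B B   (applied B -> B B)
  Step 25: b b b b b b b b b b b B B B  =>  b b b b b b b b b b b b B B   (applied B -> b)
  Step 26: b b b b b b b b b b b b B B  =>  b b b b b b b b b b b b B B B   (applied B -> B B)
  Step 27: b b b b b b b b b b b b B B B  =>  b b b b b b b b b b b b b B B   (applied B -> b)
  Step 28: b b b b b b b b b b b b b B B  =>  b b b b b b b b b b b b b b B   (applied B -> b)
  Step 29: b b b b b b b b b b b b b b B  =>  b b b b b b b b b b b b b b B B   (applied B -> B B)
  Step 30: b b b b b b b b b b b b b b B B  =>  b b b b b b b b b b b b b b B B B   (applied B -> B B)
  Step 31: b b b b b b b b b b b b b b B B B  =>  b b b b b b b b b b b b b b B B B B   (applied B -> B B)
  Step 32: b b b b b b b b b b b b b b B B B B  =>  b b b b b b b b b b b b b b b B B B   (applied B -> b)
  Step 33: b b b b b b b b b b b b b b b B B B  =>  b b b b b b b b b b b b b b b b B B   (applied B -> b)
  Step 34: b b b b b b b b b b b b b b b b B B  =>  b b b b b b b b b b b b b b b b b B   (applied B -> b)
  Step 35: b b b b b b b b b b b b b b b b b B  =>  b b b b b b b b b b b b b b b b b b   (applied B -> b)
Final yield: b b b b b b b b b b b b b b b b b b
Total rewrite steps: 35

35


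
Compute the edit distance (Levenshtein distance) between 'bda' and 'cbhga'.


Building DP table for s1='bda' (len 3) and s2='cbhga' (len 5):
       c  b  h  g  a
    0  1  2  3  4  5
  b 1  1  1  2  3  4
  d 2  2  2  2  3  4
  a 3  3  3  3  3  3
Edit distance = dp[3][5] = 3

3


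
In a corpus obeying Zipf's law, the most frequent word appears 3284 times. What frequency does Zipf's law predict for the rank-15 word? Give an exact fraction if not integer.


Zipf's law: freq(rank) = f1 / rank
f1 = 3284, rank = 15
freq = 3284 / 15
GCD(3284, 15) = 1
Simplified: 3284/15

3284/15


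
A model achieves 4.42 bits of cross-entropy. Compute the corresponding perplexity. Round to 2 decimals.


Perplexity formula: PP = 2^H
H = 4.42
PP = 2^4.42
Decompose: 2^4.42 = 2^4 * 2^0.42
2^4 = 16, 2^0.42 ~ 1.3379276
PP ~ 16 * 1.3379276 = 21.4068416
Rounded to 2 decimals: 21.41

21.41


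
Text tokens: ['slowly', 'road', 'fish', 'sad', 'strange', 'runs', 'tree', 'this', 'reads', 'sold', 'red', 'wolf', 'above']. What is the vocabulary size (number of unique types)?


Listing all tokens and tracking unique types:
  Token 1: 'slowly' -> NEW (unique so far: 1)
  Token 2: 'road' -> NEW (unique so far: 2)
  Token 3: 'fish' -> NEW (unique so far: 3)
  Token 4: 'sad' -> NEW (unique so far: 4)
  Token 5: 'strange' -> NEW (unique so far: 5)
  Token 6: 'runs' -> NEW (unique so far: 6)
  Token 7: 'tree' -> NEW (unique so far: 7)
  Token 8: 'this' -> NEW (unique so far: 8)
  Token 9: 'reads' -> NEW (unique so far: 9)
  Token 10: 'sold' -> NEW (unique so far: 10)
  Token 11: 'red' -> NEW (unique so far: 11)
  Token 12: 'wolf' -> NEW (unique so far: 12)
  Token 13: 'above' -> NEW (unique so far: 13)
Unique types: ('above', 'fish', 'reads', 'red', 'road', 'runs', 'sad', 'slowly', 'sold', 'strange', 'this', 'tree', 'wolf')
Vocabulary size: 13

13


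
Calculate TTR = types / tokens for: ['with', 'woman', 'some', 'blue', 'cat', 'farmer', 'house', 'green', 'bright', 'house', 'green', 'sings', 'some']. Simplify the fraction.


Tokens: 13
Unique types: ('blue', 'bright', 'cat', 'farmer', 'green', 'house', 'sings', 'some', 'with', 'woman') = 10
TTR = 10/13
Already in lowest terms.

10/13


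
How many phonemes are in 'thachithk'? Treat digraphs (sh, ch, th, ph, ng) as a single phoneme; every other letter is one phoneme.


Parsing 'thachithk' greedily, digraphs first:
  'th' -> digraph (1 consonant phoneme) (phonemes so far: 1)
  'a' -> vowel phoneme (phonemes so far: 2)
  'ch' -> digraph (1 consonant phoneme) (phonemes so far: 3)
  'i' -> vowel phoneme (phonemes so far: 4)
  'th' -> digraph (1 consonant phoneme) (phonemes so far: 5)
  'k' -> consonant phoneme (phonemes so far: 6)
Total phonemes: 6

6


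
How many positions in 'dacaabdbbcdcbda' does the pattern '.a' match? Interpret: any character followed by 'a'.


Pattern: .a means any character followed by 'a'.
Scanning 'dacaabdbbcdcbda' position-by-position:
  Pos 0: window 'da' -> MATCH
  Pos 1: window 'ac' -> no
  Pos 2: window 'ca' -> MATCH
  Pos 3: window 'aa' -> MATCH
  Pos 4: window 'ab' -> no
  Pos 5: window 'bd' -> no
  Pos 6: window 'db' -> no
  Pos 7: window 'bb' -> no
  Pos 8: window 'bc' -> no
  Pos 9: window 'cd' -> no
  Pos 10: window 'dc' -> no
  Pos 11: window 'cb' -> no
  Pos 12: window 'bd' -> no
  Pos 13: window 'da' -> MATCH
  Pos 14: window 'a' -> no
Total matches: 4

4


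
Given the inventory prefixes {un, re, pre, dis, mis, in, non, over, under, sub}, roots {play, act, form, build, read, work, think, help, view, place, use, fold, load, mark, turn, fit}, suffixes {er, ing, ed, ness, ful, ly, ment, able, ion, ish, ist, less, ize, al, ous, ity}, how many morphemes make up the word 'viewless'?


Segmenting 'viewless' against the inventory:
  'view' -> root (morpheme 1)
  'less' -> suffix (morpheme 2)
Total morphemes: 2

2


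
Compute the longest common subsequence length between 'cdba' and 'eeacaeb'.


DP table for LCS of 'cdba' and 'eeacaeb':
       e  e  a  c  a  e  b
    0  0  0  0  0  0  0  0
  c 0  0  0  0  1  1  1  1
  d 0  0  0  0  1  1  1  1
  b 0  0  0  0  1  1  1  2
  a 0  0  0  1  1  2  2  2
LCS: 'cb'
LCS length = 2

2


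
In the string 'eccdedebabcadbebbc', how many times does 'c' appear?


Scanning 'eccdedebabcadbebbc' for 'c':
  Position 1: 'c' -> MATCH (count: 1)
  Position 2: 'c' -> MATCH (count: 2)
  Position 10: 'c' -> MATCH (count: 3)
  Position 17: 'c' -> MATCH (count: 4)
Total occurrences of 'c': 4

4


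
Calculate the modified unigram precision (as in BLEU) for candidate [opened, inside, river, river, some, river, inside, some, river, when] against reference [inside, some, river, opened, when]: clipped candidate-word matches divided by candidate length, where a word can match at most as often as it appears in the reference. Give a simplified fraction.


Reference word counts: {'inside': 1, 'opened': 1, 'river': 1, 'some': 1, 'when': 1}
Checking each candidate word (with clipping):
  'opened' -> in reference (ref count 1, used 1/1) -> match (matches: 1)
  'inside' -> in reference (ref count 1, used 1/1) -> match (matches: 2)
  'river' -> in reference (ref count 1, used 1/1) -> match (matches: 3)
  'river' -> ref count 1 already used up (1/1) -> clipped, no match (matches: 3)
  'some' -> in reference (ref count 1, used 1/1) -> match (matches: 4)
  'river' -> ref count 1 already used up (1/1) -> clipped, no match (matches: 4)
  'inside' -> ref count 1 already used up (1/1) -> clipped, no match (matches: 4)
  'some' -> ref count 1 already used up (1/1) -> clipped, no match (matches: 4)
  'river' -> ref count 1 already used up (1/1) -> clipped, no match (matches: 4)
  'when' -> in reference (ref count 1, used 1/1) -> match (matches: 5)
Clipped matches: 5, Candidate length: 10
Precision = 5/10 = 1/2

1/2


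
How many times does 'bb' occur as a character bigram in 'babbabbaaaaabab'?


Scanning 'babbabbaaaaabab' for bigram 'bb':
  Position 0: 'ba' -> no
  Position 1: 'ab' -> no
  Position 2: 'bb' -> MATCH
  Position 3: 'ba' -> no
  Position 4: 'ab' -> no
  Position 5: 'bb' -> MATCH
  Position 6: 'ba' -> no
  Position 7: 'aa' -> no
  Position 8: 'aa' -> no
  Position 9: 'aa' -> no
  Position 10: 'aa' -> no
  Position 11: 'ab' -> no
  Position 12: 'ba' -> no
  Position 13: 'ab' -> no
Total matches: 2

2


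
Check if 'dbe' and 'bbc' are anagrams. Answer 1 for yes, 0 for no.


Sort characters of 'dbe': 'bde'
Sort characters of 'bbc': 'bbc'
Sorted forms differ -> they are NOT anagrams
Result: 0

0


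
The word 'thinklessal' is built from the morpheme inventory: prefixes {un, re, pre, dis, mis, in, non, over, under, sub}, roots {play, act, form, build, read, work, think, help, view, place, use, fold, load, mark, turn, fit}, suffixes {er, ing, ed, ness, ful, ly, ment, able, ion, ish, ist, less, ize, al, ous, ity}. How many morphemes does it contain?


Segmenting 'thinklessal' against the inventory:
  'think' -> root (morpheme 1)
  'less' -> suffix (morpheme 2)
  'al' -> suffix (morpheme 3)
Total morphemes: 3

3


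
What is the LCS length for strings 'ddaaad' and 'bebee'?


DP table for LCS of 'ddaaad' and 'bebee':
       b  e  b  e  e
    0  0  0  0  0  0
  d 0  0  0  0  0  0
  d 0  0  0  0  0  0
  a 0  0  0  0  0  0
  a 0  0  0  0  0  0
  a 0  0  0  0  0  0
  d 0  0  0  0  0  0
LCS length = 0

0


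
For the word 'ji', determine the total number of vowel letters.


Scanning each character of 'ji':
  Position 1: 'j' -> consonant (running count: 0)
  Position 2: 'i' -> vowel (running count: 1)
Total vowels: 1

1


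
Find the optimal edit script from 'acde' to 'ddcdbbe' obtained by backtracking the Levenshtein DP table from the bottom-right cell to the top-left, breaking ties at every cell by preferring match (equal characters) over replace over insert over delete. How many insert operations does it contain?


Edit distance = 4. Backtracking from cell (4, 7) with preference match > replace > insert > delete,
then listing the resulting alignment 'acde' -> 'ddcdbbe' left to right:
  Step 1: insert 'd' [insertion #1]
  Step 2: replace a->d
  Step 3: keep 'c'
  Step 4: keep 'd'
  Step 5: insert 'b' [insertion #2]
  Step 6: insert 'b' [insertion #3]
  Step 7: keep 'e'
Total insertions: 3

3


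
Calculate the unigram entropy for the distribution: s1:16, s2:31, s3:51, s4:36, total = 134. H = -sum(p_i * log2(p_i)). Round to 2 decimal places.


Computing entropy H = -sum(p_i * log2(p_i)):
  s1: p = 16/134 = 0.1194, -p*log2(p) = 0.3661
  s2: p = 31/134 = 0.2313, -p*log2(p) = 0.4886
  s3: p = 51/134 = 0.3806, -p*log2(p) = 0.5304
  s4: p = 36/134 = 0.2687, -p*log2(p) = 0.5094
H = sum of terms = 1.8945
Rounded to 2 decimals: 1.89

1.89


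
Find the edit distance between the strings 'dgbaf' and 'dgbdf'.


Building DP table for s1='dgbaf' (len 5) and s2='dgbdf' (len 5):
       d  g  b  d  f
    0  1  2  3  4  5
  d 1  0  1  2  3  4
  g 2  1  0  1  2  3
  b 3  2  1  0  1  2
  a 4  3  2  1  1  2
  f 5  4  3  2  2  1
Edit distance = dp[5][5] = 1

1


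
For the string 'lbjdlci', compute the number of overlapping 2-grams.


String 'lbjdlci' has length L = 7.
Number of overlapping n-grams = L - n + 1
Substituting: 7 - 2 + 1 = 6

6


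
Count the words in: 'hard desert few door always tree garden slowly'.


Counting words by splitting on spaces:
  Word 1: 'hard'
  Word 2: 'desert'
  Word 3: 'few'
  Word 4: 'door'
  Word 5: 'always'
  Word 6: 'tree'
  Word 7: 'garden'
  Word 8: 'slowly'
Total words: 8

8


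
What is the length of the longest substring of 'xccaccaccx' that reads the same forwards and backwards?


Scanning 'xccaccaccx' for palindromic substrings.
Substring at positions 0-9: 'xccaccaccx'.
Check: reverse('xccaccaccx') = 'xccaccaccx' -> palindrome confirmed.
No longer palindromic substring exists; longest length = 10

10


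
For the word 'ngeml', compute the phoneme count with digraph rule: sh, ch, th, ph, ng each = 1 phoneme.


Parsing 'ngeml' greedily, digraphs first:
  'ng' -> digraph (1 consonant phoneme) (phonemes so far: 1)
  'e' -> vowel phoneme (phonemes so far: 2)
  'm' -> consonant phoneme (phonemes so far: 3)
  'l' -> consonant phoneme (phonemes so far: 4)
Total phonemes: 4

4


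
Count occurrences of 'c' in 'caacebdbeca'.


Scanning 'caacebdbeca' for 'c':
  Position 0: 'c' -> MATCH (count: 1)
  Position 3: 'c' -> MATCH (count: 2)
  Position 9: 'c' -> MATCH (count: 3)
Total occurrences of 'c': 3

3


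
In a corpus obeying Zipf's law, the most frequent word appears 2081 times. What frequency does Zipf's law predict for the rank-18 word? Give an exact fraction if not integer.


Zipf's law: freq(rank) = f1 / rank
f1 = 2081, rank = 18
freq = 2081 / 18
GCD(2081, 18) = 1
Simplified: 2081/18

2081/18


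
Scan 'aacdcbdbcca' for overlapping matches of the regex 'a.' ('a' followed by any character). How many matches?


Pattern: a. means 'a' followed by any character.
Scanning 'aacdcbdbcca' position-by-position:
  Pos 0: window 'aa' -> MATCH
  Pos 1: window 'ac' -> MATCH
  Pos 2: window 'cd' -> no
  Pos 3: window 'dc' -> no
  Pos 4: window 'cb' -> no
  Pos 5: window 'bd' -> no
  Pos 6: window 'db' -> no
  Pos 7: window 'bc' -> no
  Pos 8: window 'cc' -> no
  Pos 9: window 'ca' -> no
  Pos 10: window 'a' -> no
Total matches: 2

2


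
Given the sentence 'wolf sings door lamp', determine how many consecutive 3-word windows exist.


Word trigrams from [4] words:
  Trigram 1: (wolf sings door)
  Trigram 2: (sings door lamp)
Total word trigrams: 4 - 2 = 2

2


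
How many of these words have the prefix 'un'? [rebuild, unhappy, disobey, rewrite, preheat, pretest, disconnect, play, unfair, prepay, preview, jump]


Checking each word for prefix 'un':
  'rebuild' -> no (count: 0)
  'unhappy' -> YES, starts with 'un' (count: 1)
  'disobey' -> no (count: 1)
  'rewrite' -> no (count: 1)
  'preheat' -> no (count: 1)
  'pretest' -> no (count: 1)
  'disconnect' -> no (count: 1)
  'play' -> no (count: 1)
  'unfair' -> YES, starts with 'un' (count: 2)
  'prepay' -> no (count: 2)
  'preview' -> no (count: 2)
  'jump' -> no (count: 2)
Total with prefix 'un': 2

2


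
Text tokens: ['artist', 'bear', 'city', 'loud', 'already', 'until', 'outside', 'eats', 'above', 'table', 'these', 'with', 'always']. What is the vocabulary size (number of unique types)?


Listing all tokens and tracking unique types:
  Token 1: 'artist' -> NEW (unique so far: 1)
  Token 2: 'bear' -> NEW (unique so far: 2)
  Token 3: 'city' -> NEW (unique so far: 3)
  Token 4: 'loud' -> NEW (unique so far: 4)
  Token 5: 'already' -> NEW (unique so far: 5)
  Token 6: 'until' -> NEW (unique so far: 6)
  Token 7: 'outside' -> NEW (unique so far: 7)
  Token 8: 'eats' -> NEW (unique so far: 8)
  Token 9: 'above' -> NEW (unique so far: 9)
  Token 10: 'table' -> NEW (unique so far: 10)
  Token 11: 'these' -> NEW (unique so far: 11)
  Token 12: 'with' -> NEW (unique so far: 12)
  Token 13: 'always' -> NEW (unique so far: 13)
Unique types: ('above', 'already', 'always', 'artist', 'bear', 'city', 'eats', 'loud', 'outside', 'table', 'these', 'until', 'with')
Vocabulary size: 13

13


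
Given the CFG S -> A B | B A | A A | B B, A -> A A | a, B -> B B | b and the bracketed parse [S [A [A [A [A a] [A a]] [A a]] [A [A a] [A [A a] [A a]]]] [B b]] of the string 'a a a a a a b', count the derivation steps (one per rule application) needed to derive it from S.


Every bracketed nonterminal node [X ...] in the tree is produced by exactly one rule application.
Reading the tree off as a leftmost derivation:
  Step 1: S  =>  A B   (applied S -> A B)
  Step 2: A B  =>  A A B   (applied A -> A A)
  Step 3: A A B  =>  A A A B   (applied A -> A A)
  Step 4: A A A B  =>  A A A A B   (applied A -> A A)
  Step 5: A A A A B  =>  a A A A B   (applied A -> a)
  Step 6: a A A A B  =>  a a A A B   (applied A -> a)
  Step 7: a a A A B  =>  a a a A B   (applied A -> a)
  Step 8: a a a A B  =>  a a a A A B   (applied A -> A A)
  Step 9: a a a A A B  =>  a a a a A B   (applied A -> a)
  Step 10: a a a a A B  =>  a a a a A A B   (applied A -> A A)
  Step 11: a a a a A A B  =>  a a a a a A B   (applied A -> a)
  Step 12: a a a a a A B  =>  a a a a a a B   (applied A -> a)
  Step 13: a a a a a a B  =>  a a a a a a b   (applied B -> b)
Final yield: a a a a a a b
Total rewrite steps: 13

13


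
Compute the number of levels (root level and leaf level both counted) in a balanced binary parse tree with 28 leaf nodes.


In a balanced binary tree with n leaves the deepest leaf is ceil(log2(n)) edges below the root,
so counting node levels inclusive of root and leaves gives ceil(log2(n)) + 1 levels.
log2(28) = 4.8074
ceil(4.8074) = 5
levels = 5 + 1 = 6

6


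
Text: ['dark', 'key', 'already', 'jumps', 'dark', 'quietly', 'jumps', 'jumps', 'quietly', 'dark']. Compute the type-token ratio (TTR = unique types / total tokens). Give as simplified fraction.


Tokens: 10
Unique types: ('already', 'dark', 'jumps', 'key', 'quietly') = 5
TTR = 5/10
Simplify: divide both by 5 -> 1/2
TTR = 1/2

1/2


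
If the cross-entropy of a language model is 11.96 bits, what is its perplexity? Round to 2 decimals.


Perplexity formula: PP = 2^H
H = 11.96
PP = 2^11.96
Decompose: 2^11.96 = 2^11 * 2^0.96
2^11 = 2048, 2^0.96 ~ 1.9453099
PP ~ 2048 * 1.9453099 = 3983.9946752
Rounded to 2 decimals: 3983.99

3983.99


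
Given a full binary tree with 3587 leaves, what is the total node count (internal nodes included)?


Leaf nodes (terminals): 3587
Internal nodes = n - 1 = 3587 - 1 = 3586
Total = leaves + internal = 3587 + 3586 = 7173

7173


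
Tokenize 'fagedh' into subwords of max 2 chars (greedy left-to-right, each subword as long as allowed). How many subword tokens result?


'fagedh' has 6 characters.
Chunking with max size 2:
  Chunk 1: 'fa' (positions 0-1)
  Chunk 2: 'ge' (positions 2-3)
  Chunk 3: 'dh' (positions 4-5)
Total chunks: ceil(6 / 2) = 3

3


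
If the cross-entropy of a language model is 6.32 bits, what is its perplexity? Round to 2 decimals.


Perplexity formula: PP = 2^H
H = 6.32
PP = 2^6.32
Decompose: 2^6.32 = 2^6 * 2^0.32
2^6 = 64, 2^0.32 ~ 1.2483305
PP ~ 64 * 1.2483305 = 79.8931520
Rounded to 2 decimals: 79.89

79.89


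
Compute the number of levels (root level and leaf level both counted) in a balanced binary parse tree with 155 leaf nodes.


In a balanced binary tree with n leaves the deepest leaf is ceil(log2(n)) edges below the root,
so counting node levels inclusive of root and leaves gives ceil(log2(n)) + 1 levels.
log2(155) = 7.2761
ceil(7.2761) = 8
levels = 8 + 1 = 9

9


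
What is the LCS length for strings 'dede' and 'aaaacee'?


DP table for LCS of 'dede' and 'aaaacee':
       a  a  a  a  c  e  e
    0  0  0  0  0  0  0  0
  d 0  0  0  0  0  0  0  0
  e 0  0  0  0  0  0  1  1
  d 0  0  0  0  0  0  1  1
  e 0  0  0  0  0  0  1  2
LCS: 'ee'
LCS length = 2

2


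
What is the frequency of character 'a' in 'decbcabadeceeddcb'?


Scanning 'decbcabadeceeddcb' for 'a':
  Position 5: 'a' -> MATCH (count: 1)
  Position 7: 'a' -> MATCH (count: 2)
Total occurrences of 'a': 2

2


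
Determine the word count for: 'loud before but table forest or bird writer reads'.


Counting words by splitting on spaces:
  Word 1: 'loud'
  Word 2: 'before'
  Word 3: 'but'
  Word 4: 'table'
  Word 5: 'forest'
  Word 6: 'or'
  Word 7: 'bird'
  Word 8: 'writer'
  Word 9: 'reads'
Total words: 9

9


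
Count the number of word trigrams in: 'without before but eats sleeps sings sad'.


Word trigrams from [7] words:
  Trigram 1: (without before but)
  Trigram 2: (before but eats)
  Trigram 3: (but eats sleeps)
  Trigram 4: (eats sleeps sings)
  Trigram 5: (sleeps sings sad)
Total word trigrams: 7 - 2 = 5

5


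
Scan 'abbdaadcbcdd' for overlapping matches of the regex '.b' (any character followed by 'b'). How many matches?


Pattern: .b means any character followed by 'b'.
Scanning 'abbdaadcbcdd' position-by-position:
  Pos 0: window 'ab' -> MATCH
  Pos 1: window 'bb' -> MATCH
  Pos 2: window 'bd' -> no
  Pos 3: window 'da' -> no
  Pos 4: window 'aa' -> no
  Pos 5: window 'ad' -> no
  Pos 6: window 'dc' -> no
  Pos 7: window 'cb' -> MATCH
  Pos 8: window 'bc' -> no
  Pos 9: window 'cd' -> no
  Pos 10: window 'dd' -> no
  Pos 11: window 'd' -> no
Total matches: 3

3


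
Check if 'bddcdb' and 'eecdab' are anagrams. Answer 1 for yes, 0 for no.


Sort characters of 'bddcdb': 'bbcddd'
Sort characters of 'eecdab': 'abcdee'
Sorted forms differ -> they are NOT anagrams
Result: 0

0


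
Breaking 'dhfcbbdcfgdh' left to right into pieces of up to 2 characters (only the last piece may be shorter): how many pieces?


'dhfcbbdcfgdh' has 12 characters.
Chunking with max size 2:
  Chunk 1: 'dh' (positions 0-1)
  Chunk 2: 'fc' (positions 2-3)
  Chunk 3: 'bb' (positions 4-5)
  Chunk 4: 'dc' (positions 6-7)
  Chunk 5: 'fg' (positions 8-9)
  Chunk 6: 'dh' (positions 10-11)
Total chunks: ceil(12 / 2) = 6

6


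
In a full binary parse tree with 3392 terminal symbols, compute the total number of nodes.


Leaf nodes (terminals): 3392
Internal nodes = n - 1 = 3392 - 1 = 3391
Total = leaves + internal = 3392 + 3391 = 6783

6783


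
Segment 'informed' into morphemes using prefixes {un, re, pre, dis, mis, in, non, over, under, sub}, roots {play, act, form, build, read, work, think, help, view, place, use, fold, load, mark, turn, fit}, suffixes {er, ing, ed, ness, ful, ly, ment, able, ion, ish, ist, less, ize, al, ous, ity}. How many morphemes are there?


Segmenting 'informed' against the inventory:
  'in' -> prefix (morpheme 1)
  'form' -> root (morpheme 2)
  'ed' -> suffix (morpheme 3)
Total morphemes: 3

3


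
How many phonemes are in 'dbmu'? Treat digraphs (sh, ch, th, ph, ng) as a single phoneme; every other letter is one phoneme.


Parsing 'dbmu' greedily, digraphs first:
  'd' -> consonant phoneme (phonemes so far: 1)
  'b' -> consonant phoneme (phonemes so far: 2)
  'm' -> consonant phoneme (phonemes so far: 3)
  'u' -> vowel phoneme (phonemes so far: 4)
Total phonemes: 4

4


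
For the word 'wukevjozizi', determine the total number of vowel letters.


Scanning each character of 'wukevjozizi':
  Position 1: 'w' -> consonant (running count: 0)
  Position 2: 'u' -> vowel (running count: 1)
  Position 3: 'k' -> consonant (running count: 1)
  Position 4: 'e' -> vowel (running count: 2)
  Position 5: 'v' -> consonant (running count: 2)
  Position 6: 'j' -> consonant (running count: 2)
  Position 7: 'o' -> vowel (running count: 3)
  Position 8: 'z' -> consonant (running count: 3)
  Position 9: 'i' -> vowel (running count: 4)
  Position 10: 'z' -> consonant (running count: 4)
  Position 11: 'i' -> vowel (running count: 5)
Total vowels: 5

5


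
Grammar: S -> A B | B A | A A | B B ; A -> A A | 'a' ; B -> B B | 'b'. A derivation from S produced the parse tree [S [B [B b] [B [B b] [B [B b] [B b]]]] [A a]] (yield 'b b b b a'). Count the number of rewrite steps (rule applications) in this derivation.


Every bracketed nonterminal node [X ...] in the tree is produced by exactly one rule application.
Reading the tree off as a leftmost derivation:
  Step 1: S  =>  B A   (applied S -> B A)
  Step 2: B A  =>  B B A   (applied B -> B B)
  Step 3: B B A  =>  b B A   (applied B -> b)
  Step 4: b B A  =>  b B B A   (applied B -> B B)
  Step 5: b B B A  =>  b b B A   (applied B -> b)
  Step 6: b b B A  =>  b b B B A   (applied B -> B B)
  Step 7: b b B B A  =>  b b b B A   (applied B -> b)
  Step 8: b b b B A  =>  b b b b A   (applied B -> b)
  Step 9: b b b b A  =>  b b b b a   (applied A -> a)
Final yield: b b b b a
Total rewrite steps: 9

9


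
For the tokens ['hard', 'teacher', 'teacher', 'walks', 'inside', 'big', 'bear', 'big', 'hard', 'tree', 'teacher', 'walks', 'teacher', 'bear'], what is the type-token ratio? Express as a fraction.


Tokens: 14
Unique types: ('bear', 'big', 'hard', 'inside', 'teacher', 'tree', 'walks') = 7
TTR = 7/14
Simplify: divide both by 7 -> 1/2
TTR = 1/2

1/2


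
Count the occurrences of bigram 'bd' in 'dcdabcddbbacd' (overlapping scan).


Scanning 'dcdabcddbbacd' for bigram 'bd':
  Position 0: 'dc' -> no
  Position 1: 'cd' -> no
  Position 2: 'da' -> no
  Position 3: 'ab' -> no
  Position 4: 'bc' -> no
  Position 5: 'cd' -> no
  Position 6: 'dd' -> no
  Position 7: 'db' -> no
  Position 8: 'bb' -> no
  Position 9: 'ba' -> no
  Position 10: 'ac' -> no
  Position 11: 'cd' -> no
Total matches: 0

0


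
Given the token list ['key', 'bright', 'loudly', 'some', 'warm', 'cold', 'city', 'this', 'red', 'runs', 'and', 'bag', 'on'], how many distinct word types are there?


Listing all tokens and tracking unique types:
  Token 1: 'key' -> NEW (unique so far: 1)
  Token 2: 'bright' -> NEW (unique so far: 2)
  Token 3: 'loudly' -> NEW (unique so far: 3)
  Token 4: 'some' -> NEW (unique so far: 4)
  Token 5: 'warm' -> NEW (unique so far: 5)
  Token 6: 'cold' -> NEW (unique so far: 6)
  Token 7: 'city' -> NEW (unique so far: 7)
  Token 8: 'this' -> NEW (unique so far: 8)
  Token 9: 'red' -> NEW (unique so far: 9)
  Token 10: 'runs' -> NEW (unique so far: 10)
  Token 11: 'and' -> NEW (unique so far: 11)
  Token 12: 'bag' -> NEW (unique so far: 12)
  Token 13: 'on' -> NEW (unique so far: 13)
Unique types: ('and', 'bag', 'bright', 'city', 'cold', 'key', 'loudly', 'on', 'red', 'runs', 'some', 'this', 'warm')
Vocabulary size: 13

13


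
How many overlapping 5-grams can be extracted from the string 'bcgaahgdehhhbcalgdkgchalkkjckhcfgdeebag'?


String 'bcgaahgdehhhbcalgdkgchalkkjckhcfgdeebag' has length L = 39.
Number of overlapping n-grams = L - n + 1
Substituting: 39 - 5 + 1 = 35

35


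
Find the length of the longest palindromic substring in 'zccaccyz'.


Scanning 'zccaccyz' for palindromic substrings.
Substring at positions 1-5: 'ccacc'.
Check: reverse('ccacc') = 'ccacc' -> palindrome confirmed.
Neighbouring characters ('z' / 'y') break symmetry, so it cannot extend further.
No longer palindromic substring exists; longest length = 5

5


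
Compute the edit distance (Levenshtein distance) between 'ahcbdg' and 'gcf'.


Building DP table for s1='ahcbdg' (len 6) and s2='gcf' (len 3):
       g  c  f
    0  1  2  3
  a 1  1  2  3
  h 2  2  2  3
  c 3  3  2  3
  b 4  4  3  3
  d 5  5  4  4
  g 6  5  5  5
Edit distance = dp[6][3] = 5

5


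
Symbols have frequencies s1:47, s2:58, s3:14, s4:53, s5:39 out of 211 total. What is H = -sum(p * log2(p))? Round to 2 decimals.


Computing entropy H = -sum(p_i * log2(p_i)):
  s1: p = 47/211 = 0.2227, -p*log2(p) = 0.4826
  s2: p = 58/211 = 0.2749, -p*log2(p) = 0.5121
  s3: p = 14/211 = 0.0664, -p*log2(p) = 0.2597
  s4: p = 53/211 = 0.2512, -p*log2(p) = 0.5007
  s5: p = 39/211 = 0.1848, -p*log2(p) = 0.4502
H = sum of terms = 2.2053
Rounded to 2 decimals: 2.21

2.21


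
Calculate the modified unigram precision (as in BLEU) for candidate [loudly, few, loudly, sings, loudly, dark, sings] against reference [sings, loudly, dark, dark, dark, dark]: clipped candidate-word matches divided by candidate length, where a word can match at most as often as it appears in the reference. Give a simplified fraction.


Reference word counts: {'dark': 4, 'loudly': 1, 'sings': 1}
Checking each candidate word (with clipping):
  'loudly' -> in reference (ref count 1, used 1/1) -> match (matches: 1)
  'few' -> not in reference -> no match (matches: 1)
  'loudly' -> ref count 1 already used up (1/1) -> clipped, no match (matches: 1)
  'sings' -> in reference (ref count 1, used 1/1) -> match (matches: 2)
  'loudly' -> ref count 1 already used up (1/1) -> clipped, no match (matches: 2)
  'dark' -> in reference (ref count 4, used 1/4) -> match (matches: 3)
  'sings' -> ref count 1 already used up (1/1) -> clipped, no match (matches: 3)
Clipped matches: 3, Candidate length: 7
Precision = 3/7

3/7


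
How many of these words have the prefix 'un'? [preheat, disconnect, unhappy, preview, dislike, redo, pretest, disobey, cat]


Checking each word for prefix 'un':
  'preheat' -> no (count: 0)
  'disconnect' -> no (count: 0)
  'unhappy' -> YES, starts with 'un' (count: 1)
  'preview' -> no (count: 1)
  'dislike' -> no (count: 1)
  'redo' -> no (count: 1)
  'pretest' -> no (count: 1)
  'disobey' -> no (count: 1)
  'cat' -> no (count: 1)
Total with prefix 'un': 1

1


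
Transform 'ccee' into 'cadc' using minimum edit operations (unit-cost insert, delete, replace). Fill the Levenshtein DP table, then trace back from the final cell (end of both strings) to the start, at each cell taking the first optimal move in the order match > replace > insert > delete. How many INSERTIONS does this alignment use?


Edit distance = 3. Backtracking from cell (4, 4) with preference match > replace > insert > delete,
then listing the resulting alignment 'ccee' -> 'cadc' left to right:
  Step 1: keep 'c'
  Step 2: replace c->a
  Step 3: replace e->d
  Step 4: replace e->c
Total insertions: 0

0
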